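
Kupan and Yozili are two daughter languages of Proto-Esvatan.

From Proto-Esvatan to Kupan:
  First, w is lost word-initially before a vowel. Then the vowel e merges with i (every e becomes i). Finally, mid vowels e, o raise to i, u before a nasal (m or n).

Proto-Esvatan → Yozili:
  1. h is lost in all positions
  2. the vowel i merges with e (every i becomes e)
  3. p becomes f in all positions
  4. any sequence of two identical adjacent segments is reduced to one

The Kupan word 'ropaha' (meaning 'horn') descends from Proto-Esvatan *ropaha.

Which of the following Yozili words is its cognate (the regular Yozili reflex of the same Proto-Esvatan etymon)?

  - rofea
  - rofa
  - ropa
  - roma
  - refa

Yozili: start from *ropaha.
  rule 1 (h-loss): ropaha → ropaa
  rule 2: no change — ropaa
  rule 3 (unconditioned shift): ropaa → rofaa
  rule 4 (degemination): rofaa → rofa
  ⇒ Yozili rofa
Among the options, 'rofa' alone shows every Yozili change applied in order.

rofa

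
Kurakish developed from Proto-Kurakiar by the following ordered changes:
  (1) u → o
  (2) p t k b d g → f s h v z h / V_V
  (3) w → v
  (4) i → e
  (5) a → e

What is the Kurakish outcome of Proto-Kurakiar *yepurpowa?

Kurakish: *yepurpowa > yeporpowa > yeforpowa > yeforpova > yeforpove  (by vowel merger, intervocalic lenition, unconditioned shift, vowel merger)

yeforpove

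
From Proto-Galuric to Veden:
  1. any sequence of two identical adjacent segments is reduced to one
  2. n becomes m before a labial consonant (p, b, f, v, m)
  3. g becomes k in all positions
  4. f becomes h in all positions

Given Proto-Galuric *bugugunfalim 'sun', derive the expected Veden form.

Veden: *bugugunfalim
  bugugunfalim (rule 1 does not apply)
  bugugunfalim → bugugumfalim   [nasal place assimilation]
  bugugumfalim → bukukumfalim   [unconditioned shift]
  bukukumfalim → bukukumhalim   [unconditioned shift]
  giving Veden bukukumhalim.

bukukumhalim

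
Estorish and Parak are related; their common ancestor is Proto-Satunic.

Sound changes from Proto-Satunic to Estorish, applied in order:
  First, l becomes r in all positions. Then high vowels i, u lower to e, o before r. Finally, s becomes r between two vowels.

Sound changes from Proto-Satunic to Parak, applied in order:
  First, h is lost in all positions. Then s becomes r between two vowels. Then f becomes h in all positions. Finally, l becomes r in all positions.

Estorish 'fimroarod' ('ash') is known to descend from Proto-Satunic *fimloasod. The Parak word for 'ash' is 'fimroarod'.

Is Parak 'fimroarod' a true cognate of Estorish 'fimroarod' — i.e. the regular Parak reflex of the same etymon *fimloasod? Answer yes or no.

Derive the expected Parak reflex of *fimloasod:
Parak: *fimloasod > fimloarod > himloarod > himroarod  (by rhotacism, unconditioned shift, unconditioned shift)
The regular Parak reflex would be 'himroarod', but the attested form is 'fimroarod'. The correspondence is irregular, so they are not cognates (the Parak form has a different source).

no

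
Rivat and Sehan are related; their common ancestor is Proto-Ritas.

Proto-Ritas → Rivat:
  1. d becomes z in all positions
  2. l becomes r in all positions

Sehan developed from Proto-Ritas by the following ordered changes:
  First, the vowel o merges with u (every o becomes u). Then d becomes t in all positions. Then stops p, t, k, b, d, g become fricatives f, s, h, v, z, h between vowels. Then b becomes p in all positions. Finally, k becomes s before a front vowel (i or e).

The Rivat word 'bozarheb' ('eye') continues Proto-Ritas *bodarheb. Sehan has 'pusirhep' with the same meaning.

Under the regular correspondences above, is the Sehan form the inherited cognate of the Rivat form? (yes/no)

Derive the expected Sehan reflex of *bodarheb:
Sehan: *bodarheb > budarheb > butarheb > busarheb > pusarhep  (by vowel merger, unconditioned shift, intervocalic lenition, unconditioned shift)
The regular Sehan reflex would be 'pusarhep', but the attested form is 'pusirhep'. The correspondence is irregular, so they are not cognates (the Sehan form has a different source).

no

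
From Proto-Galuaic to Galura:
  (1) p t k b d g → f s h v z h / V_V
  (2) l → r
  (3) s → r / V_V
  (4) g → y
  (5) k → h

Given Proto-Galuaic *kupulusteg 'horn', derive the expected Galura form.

Galura: *kupulusteg
  kupulusteg → kufulusteg   [intervocalic lenition]
  kufulusteg → kufurusteg   [unconditioned shift]
  kufurusteg (rule 3 does not apply)
  kufurusteg → kufurustey   [unconditioned shift]
  kufurustey → hufurustey   [unconditioned shift]
  giving Galura hufurustey.

hufurustey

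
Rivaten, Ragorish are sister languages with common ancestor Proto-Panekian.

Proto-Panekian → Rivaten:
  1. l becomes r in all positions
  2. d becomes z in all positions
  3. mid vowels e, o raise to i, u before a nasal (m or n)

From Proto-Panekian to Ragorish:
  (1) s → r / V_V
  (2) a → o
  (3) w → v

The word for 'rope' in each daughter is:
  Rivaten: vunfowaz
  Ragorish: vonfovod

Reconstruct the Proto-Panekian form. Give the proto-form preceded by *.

*vonfowad

Position 8: Rivaten has z, Ragorish has d. Ragorish preserves d here (none of its changes turn any other segment into d), so the proto-segment is *d.
Position 7: Rivaten has a, Ragorish has o. Rivaten preserves a here (none of its changes turn any other segment into a), so the proto-segment is *a.
This points to *vonfowad. Verify forward in each daughter:
Rivaten: *vonfowad > vonfowaz > vunfowaz  (by unconditioned shift, pre-nasal raising)
Ragorish: *vonfowad > vonfowod > vonfovod  (by vowel merger, unconditioned shift)
Only *vonfowad yields all of Rivaten vunfowaz, Ragorish vonfovod.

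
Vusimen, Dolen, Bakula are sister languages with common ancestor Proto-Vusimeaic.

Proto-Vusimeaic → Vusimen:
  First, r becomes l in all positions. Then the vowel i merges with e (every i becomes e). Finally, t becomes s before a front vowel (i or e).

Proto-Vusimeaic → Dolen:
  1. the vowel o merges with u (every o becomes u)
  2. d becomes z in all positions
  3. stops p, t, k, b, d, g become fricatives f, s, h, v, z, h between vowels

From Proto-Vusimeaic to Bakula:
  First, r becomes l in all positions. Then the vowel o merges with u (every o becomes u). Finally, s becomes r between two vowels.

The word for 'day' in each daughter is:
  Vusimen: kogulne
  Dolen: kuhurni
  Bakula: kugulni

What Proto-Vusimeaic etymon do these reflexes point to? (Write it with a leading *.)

*kogurni

Position 2: Vusimen has o, Dolen has u, Bakula has u. Vusimen preserves o here (none of its changes turn any other segment into o), so the proto-segment is *o.
Position 7: Vusimen has e, Dolen has i, Bakula has i. Dolen preserves i here (none of its changes turn any other segment into i), so the proto-segment is *i.
Position 5: Vusimen has l, Dolen has r, Bakula has l. Dolen preserves r here (none of its changes turn any other segment into r), so the proto-segment is *r.
This points to *kogurni. Verify forward in each daughter:
Vusimen: *kogurni
  kogurni → kogulni   [unconditioned shift]
  kogulni → kogulne   [vowel merger]
  kogulne (rule 3 does not apply)
  giving Vusimen kogulne.
Dolen: *kogurni
  kogurni → kugurni   [vowel merger]
  kugurni (rule 2 does not apply)
  kugurni → kuhurni   [intervocalic lenition]
  giving Dolen kuhurni.
Bakula: start from *kogurni.
  rule 1 (unconditioned shift): kogurni → kogulni
  rule 2 (vowel merger): kogulni → kugulni
  rule 3: no change — kugulni
  ⇒ Bakula kugulni
*kogurni is the unique common source.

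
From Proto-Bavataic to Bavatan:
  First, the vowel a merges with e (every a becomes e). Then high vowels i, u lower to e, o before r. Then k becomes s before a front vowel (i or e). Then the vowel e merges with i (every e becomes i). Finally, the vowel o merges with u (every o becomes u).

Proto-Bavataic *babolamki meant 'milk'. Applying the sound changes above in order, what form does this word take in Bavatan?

bibulimsi

Bavatan: *babolamki > bebolemki > bebolemsi > bibolimsi > bibulimsi  (by vowel merger, palatalisation, vowel merger, vowel merger)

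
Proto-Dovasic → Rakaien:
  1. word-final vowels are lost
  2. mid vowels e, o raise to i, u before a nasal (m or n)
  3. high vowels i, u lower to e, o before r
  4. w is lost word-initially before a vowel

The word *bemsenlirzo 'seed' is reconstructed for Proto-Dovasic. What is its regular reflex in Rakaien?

bimsinlerz

Rakaien: start from *bemsenlirzo.
  rule 1 (apocope): bemsenlirzo → bemsenlirz
  rule 2 (pre-nasal raising): bemsenlirz → bimsinlirz
  rule 3 (pre-rhotic lowering): bimsinlirz → bimsinlerz
  rule 4: no change — bimsinlerz
  ⇒ Rakaien bimsinlerz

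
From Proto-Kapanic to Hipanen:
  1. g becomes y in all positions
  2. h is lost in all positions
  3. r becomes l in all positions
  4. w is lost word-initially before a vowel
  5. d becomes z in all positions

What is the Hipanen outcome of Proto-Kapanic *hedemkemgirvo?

Hipanen: *hedemkemgirvo
  hedemkemgirvo → hedemkemyirvo   [unconditioned shift]
  hedemkemyirvo → edemkemyirvo   [h-loss]
  edemkemyirvo → edemkemyilvo   [unconditioned shift]
  edemkemyilvo (rule 4 does not apply)
  edemkemyilvo → ezemkemyilvo   [unconditioned shift]
  giving Hipanen ezemkemyilvo.

ezemkemyilvo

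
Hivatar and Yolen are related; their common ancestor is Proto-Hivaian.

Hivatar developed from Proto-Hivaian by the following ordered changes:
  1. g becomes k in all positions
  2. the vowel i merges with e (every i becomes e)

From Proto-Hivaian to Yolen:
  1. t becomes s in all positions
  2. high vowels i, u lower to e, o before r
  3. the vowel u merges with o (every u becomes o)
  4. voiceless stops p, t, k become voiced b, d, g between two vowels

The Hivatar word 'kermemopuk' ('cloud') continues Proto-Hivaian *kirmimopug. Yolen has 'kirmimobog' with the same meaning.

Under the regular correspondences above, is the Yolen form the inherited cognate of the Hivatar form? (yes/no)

Derive the expected Yolen reflex of *kirmimopug:
Yolen: *kirmimopug > kermimopug > kermimopog > kermimobog  (by pre-rhotic lowering, vowel merger, intervocalic voicing)
The regular Yolen reflex would be 'kermimobog', but the attested form is 'kirmimobog'. The correspondence is irregular, so they are not cognates (the Yolen form has a different source).

no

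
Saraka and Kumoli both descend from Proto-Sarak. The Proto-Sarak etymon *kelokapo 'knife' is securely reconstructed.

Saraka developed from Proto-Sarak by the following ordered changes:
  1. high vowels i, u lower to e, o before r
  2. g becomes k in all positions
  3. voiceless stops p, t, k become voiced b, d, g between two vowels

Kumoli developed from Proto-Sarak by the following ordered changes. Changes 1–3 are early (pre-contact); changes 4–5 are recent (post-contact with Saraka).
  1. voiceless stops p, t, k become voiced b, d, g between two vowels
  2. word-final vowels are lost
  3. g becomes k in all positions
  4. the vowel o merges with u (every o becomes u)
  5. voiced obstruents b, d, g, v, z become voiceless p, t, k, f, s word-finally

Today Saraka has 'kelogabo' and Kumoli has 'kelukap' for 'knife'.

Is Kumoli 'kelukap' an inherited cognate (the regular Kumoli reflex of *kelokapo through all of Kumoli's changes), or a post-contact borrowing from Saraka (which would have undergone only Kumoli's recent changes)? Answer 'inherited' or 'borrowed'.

If inherited, *kelokapo would pass through all of Kumoli's changes:
Kumoli: start from *kelokapo.
  rule 1 (intervocalic voicing): kelokapo → kelogabo
  rule 2 (apocope): kelogabo → kelogab
  rule 3 (unconditioned shift): kelogab → kelokab
  rule 4 (vowel merger): kelokab → kelukab
  rule 5 (final devoicing): kelukab → kelukap
  ⇒ Kumoli kelukap
If borrowed from Saraka 'kelogabo' after the early changes, it would undergo only the recent ones:
  rule 4 (vowel merger): kelogabo → kelugabu
  rule 5 (final devoicing): no change (kelugabu)
  ⇒ as a loan: kelugabu
Kumoli 'kelukap' matches the inherited outcome exactly, so it is an inherited cognate, not a loan.

inherited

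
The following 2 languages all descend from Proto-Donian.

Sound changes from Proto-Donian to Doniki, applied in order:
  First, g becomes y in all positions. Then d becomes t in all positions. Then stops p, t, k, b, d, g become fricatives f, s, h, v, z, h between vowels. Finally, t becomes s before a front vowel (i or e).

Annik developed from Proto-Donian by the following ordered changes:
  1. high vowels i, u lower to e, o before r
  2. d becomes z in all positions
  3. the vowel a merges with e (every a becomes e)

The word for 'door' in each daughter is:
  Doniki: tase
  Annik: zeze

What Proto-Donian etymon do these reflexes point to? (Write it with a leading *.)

Position 3: Doniki has s, Annik has z. Taking the neighbouring segments as reconstructed: Doniki s could go back to *t or *d or *s; Annik z could go back to *d or *z — the one source consistent with every daughter is *d.
Position 2: Doniki has a, Annik has e. Doniki preserves a here (none of its changes turn any other segment into a), so the proto-segment is *a.
This points to *dade. Verify forward in each daughter:
Doniki: start from *dade.
  rule 1: no change — dade
  rule 2 (unconditioned shift): dade → tate
  rule 3 (intervocalic lenition): tate → tase
  rule 4: no change — tase
  ⇒ Doniki tase
Annik: start from *dade.
  rule 1: no change — dade
  rule 2 (unconditioned shift): dade → zaze
  rule 3 (vowel merger): zaze → zeze
  ⇒ Annik zeze
*dade is the unique common source.

*dade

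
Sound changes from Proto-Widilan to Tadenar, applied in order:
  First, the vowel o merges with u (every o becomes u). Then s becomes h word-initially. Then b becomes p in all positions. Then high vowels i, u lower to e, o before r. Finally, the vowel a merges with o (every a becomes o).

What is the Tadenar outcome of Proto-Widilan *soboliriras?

Tadenar: *soboliriras
  soboliriras → subuliriras   [vowel merger]
  subuliriras → hubuliriras   [debuccalisation]
  hubuliriras → hupuliriras   [unconditioned shift]
  hupuliriras → hupulereras   [pre-rhotic lowering]
  hupulereras → hupulereros   [vowel merger]
  giving Tadenar hupulereros.

hupulereros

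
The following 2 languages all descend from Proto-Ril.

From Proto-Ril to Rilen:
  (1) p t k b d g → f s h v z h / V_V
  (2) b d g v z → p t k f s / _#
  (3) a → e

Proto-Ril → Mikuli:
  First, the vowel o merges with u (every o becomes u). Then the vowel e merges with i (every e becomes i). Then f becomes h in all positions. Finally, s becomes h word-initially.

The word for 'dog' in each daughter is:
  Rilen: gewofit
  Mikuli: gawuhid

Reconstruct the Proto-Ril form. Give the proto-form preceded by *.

*gawofid

Position 4: Rilen has o, Mikuli has u. Rilen preserves o here (none of its changes turn any other segment into o), so the proto-segment is *o.
Position 5: Rilen has f, Mikuli has h. Taking the neighbouring segments as reconstructed: Rilen f could go back to *p or *f; Mikuli h could go back to *f or *h — the one source consistent with every daughter is *f.
Position 7: Rilen has t, Mikuli has d. Mikuli preserves d here (none of its changes turn any other segment into d), so the proto-segment is *d.
This points to *gawofid. Verify forward in each daughter:
Rilen: *gawofid
  gawofid (rule 1 does not apply)
  gawofid → gawofit   [final devoicing]
  gawofit → gewofit   [vowel merger]
  giving Rilen gewofit.
Mikuli: start from *gawofid.
  rule 1 (vowel merger): gawofid → gawufid
  rule 2: no change — gawufid
  rule 3 (unconditioned shift): gawufid → gawuhid
  rule 4: no change — gawuhid
  ⇒ Mikuli gawuhid
Only *gawofid yields all of Rilen gewofit, Mikuli gawuhid.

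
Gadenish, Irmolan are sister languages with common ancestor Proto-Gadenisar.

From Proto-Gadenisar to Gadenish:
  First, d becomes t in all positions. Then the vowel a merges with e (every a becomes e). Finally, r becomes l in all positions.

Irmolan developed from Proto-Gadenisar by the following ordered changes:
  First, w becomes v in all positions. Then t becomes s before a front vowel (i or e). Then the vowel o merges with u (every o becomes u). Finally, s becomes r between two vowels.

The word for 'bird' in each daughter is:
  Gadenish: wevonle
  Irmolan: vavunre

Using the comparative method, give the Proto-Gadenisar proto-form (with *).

Position 1: Gadenish has w, Irmolan has v. Gadenish preserves w here (none of its changes turn any other segment into w), so the proto-segment is *w.
Position 4: Gadenish has o, Irmolan has u. Gadenish preserves o here (none of its changes turn any other segment into o), so the proto-segment is *o.
Position 2: Gadenish has e, Irmolan has a. Irmolan preserves a here (none of its changes turn any other segment into a), so the proto-segment is *a.
Continuing position by position gives *wavonre; check it forward:
Gadenish: *wavonre > wevonre > wevonle  (by vowel merger, unconditioned shift)
Irmolan: start from *wavonre.
  rule 1 (unconditioned shift): wavonre → vavonre
  rule 2: no change — vavonre
  rule 3 (vowel merger): vavonre → vavunre
  rule 4: no change — vavunre
  ⇒ Irmolan vavunre
Only *wavonre yields all of Gadenish wevonle, Irmolan vavunre.

*wavonre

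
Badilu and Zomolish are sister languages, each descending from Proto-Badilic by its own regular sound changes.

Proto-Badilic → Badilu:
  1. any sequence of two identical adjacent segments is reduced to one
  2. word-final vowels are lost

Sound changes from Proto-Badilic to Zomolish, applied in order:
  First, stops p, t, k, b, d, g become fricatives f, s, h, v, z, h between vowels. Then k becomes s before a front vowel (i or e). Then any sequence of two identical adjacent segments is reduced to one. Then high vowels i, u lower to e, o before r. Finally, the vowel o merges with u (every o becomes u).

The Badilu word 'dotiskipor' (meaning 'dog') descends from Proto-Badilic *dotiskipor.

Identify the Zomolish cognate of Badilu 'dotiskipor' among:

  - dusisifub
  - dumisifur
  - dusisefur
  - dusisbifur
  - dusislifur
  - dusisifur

Zomolish: *dotiskipor > dosiskifor > dosissifor > dosisifor > dusisifur  (by intervocalic lenition, palatalisation, degemination, vowel merger)

dusisifur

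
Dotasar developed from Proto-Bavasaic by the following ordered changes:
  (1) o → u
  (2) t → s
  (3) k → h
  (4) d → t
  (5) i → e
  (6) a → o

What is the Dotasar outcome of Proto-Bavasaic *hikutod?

hehusut

Dotasar: *hikutod
  hikutod → hikutud   [vowel merger]
  hikutud → hikusud   [unconditioned shift]
  hikusud → hihusud   [unconditioned shift]
  hihusud → hihusut   [unconditioned shift]
  hihusut → hehusut   [vowel merger]
  hehusut (rule 6 does not apply)
  giving Dotasar hehusut.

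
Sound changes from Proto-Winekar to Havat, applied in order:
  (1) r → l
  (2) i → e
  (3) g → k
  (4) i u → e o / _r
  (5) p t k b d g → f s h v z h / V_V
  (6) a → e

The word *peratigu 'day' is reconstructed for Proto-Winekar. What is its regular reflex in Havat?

pelesehu

Havat: start from *peratigu.
  rule 1 (unconditioned shift): peratigu → pelatigu
  rule 2 (vowel merger): pelatigu → pelategu
  rule 3 (unconditioned shift): pelategu → pelateku
  rule 4: no change — pelateku
  rule 5 (intervocalic lenition): pelateku → pelasehu
  rule 6 (vowel merger): pelasehu → pelesehu
  ⇒ Havat pelesehu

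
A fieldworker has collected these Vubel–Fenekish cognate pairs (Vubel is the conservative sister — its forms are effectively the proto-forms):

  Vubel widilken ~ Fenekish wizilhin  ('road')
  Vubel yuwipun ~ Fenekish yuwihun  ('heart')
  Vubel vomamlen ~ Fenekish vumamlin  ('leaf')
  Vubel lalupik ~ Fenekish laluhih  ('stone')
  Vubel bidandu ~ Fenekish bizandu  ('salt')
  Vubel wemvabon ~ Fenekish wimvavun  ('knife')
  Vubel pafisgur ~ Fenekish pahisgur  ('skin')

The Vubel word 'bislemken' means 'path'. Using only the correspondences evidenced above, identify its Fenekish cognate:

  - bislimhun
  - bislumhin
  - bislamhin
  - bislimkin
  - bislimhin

wemvabon ~ wimvavun — Vubel e corresponds to Fenekish i after a consonant, before a nasal.
widilken ~ wizilhin — Vubel k corresponds to Fenekish h after a consonant, before a front vowel.
widilken ~ wizilhin, vomamlen ~ vumamlin — Vubel e corresponds to Fenekish i after a consonant, before a nasal.
Applying these to Vubel 'bislemken':
  bislemken → bislimken   (e→i after a consonant, before a nasal)
  bislimken → bislimhen   (k→h after a consonant, before a front vowel)
  bislimhen → bislimhin   (e→i after a consonant, before a nasal)
So the Fenekish cognate is 'bislimhin'.

bislimhin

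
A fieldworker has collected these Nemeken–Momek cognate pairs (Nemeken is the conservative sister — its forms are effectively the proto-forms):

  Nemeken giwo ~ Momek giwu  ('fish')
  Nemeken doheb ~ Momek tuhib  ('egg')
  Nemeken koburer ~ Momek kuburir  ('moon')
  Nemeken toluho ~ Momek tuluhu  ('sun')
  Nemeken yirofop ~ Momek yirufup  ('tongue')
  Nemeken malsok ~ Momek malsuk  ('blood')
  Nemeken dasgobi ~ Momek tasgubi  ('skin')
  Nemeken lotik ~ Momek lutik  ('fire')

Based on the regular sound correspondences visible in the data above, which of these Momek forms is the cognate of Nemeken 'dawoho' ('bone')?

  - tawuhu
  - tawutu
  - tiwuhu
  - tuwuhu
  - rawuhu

tawuhu

dasgobi ~ tasgubi — Nemeken d corresponds to Momek t word-initially before a back vowel.
doheb ~ tuhib, toluho ~ tuluhu — Nemeken o corresponds to Momek u after a consonant, before a consonant other than r, m, n, p, b, f, v.
giwo ~ giwu, toluho ~ tuluhu — Nemeken o corresponds to Momek u word-finally.
Applying these to Nemeken 'dawoho':
  dawoho → tawoho   (d→t word-initially before a back vowel)
  tawoho → tawuho   (o→u after a consonant, before a consonant other than r, m, n, p, b, f, v)
  tawuho → tawuhu   (o→u word-finally)
So the Momek cognate is 'tawuhu'.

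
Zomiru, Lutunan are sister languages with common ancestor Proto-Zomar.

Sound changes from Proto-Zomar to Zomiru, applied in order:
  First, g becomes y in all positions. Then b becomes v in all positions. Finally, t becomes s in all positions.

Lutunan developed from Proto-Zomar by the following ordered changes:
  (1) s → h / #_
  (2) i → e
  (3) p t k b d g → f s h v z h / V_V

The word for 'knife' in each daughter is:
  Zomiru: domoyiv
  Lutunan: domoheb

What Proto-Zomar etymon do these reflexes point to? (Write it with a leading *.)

*domogib

Position 7: Zomiru has v, Lutunan has b. Lutunan preserves b here (none of its changes turn any other segment into b), so the proto-segment is *b.
Position 6: Zomiru has i, Lutunan has e. Zomiru preserves i here (none of its changes turn any other segment into i), so the proto-segment is *i.
Position 5: Zomiru has y, Lutunan has h. Taking the neighbouring segments as reconstructed: Zomiru y could go back to *g or *y; Lutunan h could go back to *k or *g or *h — the one source consistent with every daughter is *g.
Verify the candidate proto-form against each daughter:
Zomiru: start from *domogib.
  rule 1 (unconditioned shift): domogib → domoyib
  rule 2 (unconditioned shift): domoyib → domoyiv
  rule 3: no change — domoyiv
  ⇒ Zomiru domoyiv
Lutunan: *domogib > domogeb > domoheb  (by vowel merger, intervocalic lenition)
Only *domogib yields all of Zomiru domoyiv, Lutunan domoheb.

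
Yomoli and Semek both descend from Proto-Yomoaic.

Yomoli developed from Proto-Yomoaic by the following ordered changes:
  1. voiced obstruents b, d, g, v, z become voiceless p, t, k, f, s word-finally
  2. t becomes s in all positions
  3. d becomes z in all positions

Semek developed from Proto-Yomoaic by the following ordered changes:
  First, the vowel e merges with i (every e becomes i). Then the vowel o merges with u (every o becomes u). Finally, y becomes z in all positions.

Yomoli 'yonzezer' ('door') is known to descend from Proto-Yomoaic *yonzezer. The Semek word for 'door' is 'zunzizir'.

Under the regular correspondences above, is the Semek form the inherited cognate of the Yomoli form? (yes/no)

Derive the expected Semek reflex of *yonzezer:
Semek: start from *yonzezer.
  rule 1 (vowel merger): yonzezer → yonzizir
  rule 2 (vowel merger): yonzizir → yunzizir
  rule 3 (unconditioned shift): yunzizir → zunzizir
  ⇒ Semek zunzizir
Semek 'zunzizir' matches the regular reflex exactly, so the pair is cognate.

yes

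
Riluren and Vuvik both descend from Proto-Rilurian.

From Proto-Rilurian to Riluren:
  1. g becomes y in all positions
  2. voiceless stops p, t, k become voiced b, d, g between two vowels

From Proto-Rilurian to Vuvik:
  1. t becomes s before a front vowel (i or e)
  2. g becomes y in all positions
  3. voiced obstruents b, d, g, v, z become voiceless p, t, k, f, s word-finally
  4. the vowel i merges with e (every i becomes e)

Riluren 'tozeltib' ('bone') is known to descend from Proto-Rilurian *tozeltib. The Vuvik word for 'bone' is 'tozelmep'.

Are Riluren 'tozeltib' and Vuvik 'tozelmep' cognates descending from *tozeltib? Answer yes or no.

Derive the expected Vuvik reflex of *tozeltib:
Vuvik: start from *tozeltib.
  rule 1 (palatalisation): tozeltib → tozelsib
  rule 2: no change — tozelsib
  rule 3 (final devoicing): tozelsib → tozelsip
  rule 4 (vowel merger): tozelsip → tozelsep
  ⇒ Vuvik tozelsep
The regular Vuvik reflex would be 'tozelsep', but the attested form is 'tozelmep'. The correspondence is irregular, so they are not cognates (the Vuvik form has a different source).

no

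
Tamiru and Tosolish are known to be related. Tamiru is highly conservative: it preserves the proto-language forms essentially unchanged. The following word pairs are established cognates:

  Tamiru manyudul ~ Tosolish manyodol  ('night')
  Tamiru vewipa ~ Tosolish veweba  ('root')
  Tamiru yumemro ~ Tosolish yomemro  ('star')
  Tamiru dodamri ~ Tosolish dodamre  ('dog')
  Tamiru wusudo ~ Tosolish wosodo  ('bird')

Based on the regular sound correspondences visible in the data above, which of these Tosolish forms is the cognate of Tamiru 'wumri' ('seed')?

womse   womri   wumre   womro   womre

womre

yumemro ~ yomemro — Tamiru u corresponds to Tosolish o after a consonant, before a nasal.
dodamri ~ dodamre — Tamiru i corresponds to Tosolish e word-finally.
Applying these to Tamiru 'wumri':
  wumri → womri   (u→o after a consonant, before a nasal)
  womri → womre   (i→e word-finally)
So the Tosolish cognate is 'womre'.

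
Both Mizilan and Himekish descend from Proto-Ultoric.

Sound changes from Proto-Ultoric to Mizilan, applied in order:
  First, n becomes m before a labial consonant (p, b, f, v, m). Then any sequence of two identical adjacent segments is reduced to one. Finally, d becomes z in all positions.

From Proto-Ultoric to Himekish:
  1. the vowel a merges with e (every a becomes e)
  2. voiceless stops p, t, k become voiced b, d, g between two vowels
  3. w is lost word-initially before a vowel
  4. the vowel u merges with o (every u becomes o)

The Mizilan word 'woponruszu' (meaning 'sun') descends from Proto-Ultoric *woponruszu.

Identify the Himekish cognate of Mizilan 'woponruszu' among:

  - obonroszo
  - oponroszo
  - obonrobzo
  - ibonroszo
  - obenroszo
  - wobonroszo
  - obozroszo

obonroszo

Himekish: *woponruszu > wobonruszu > obonruszu > obonroszo  (by intervocalic voicing, glide loss, vowel merger)
The other candidates each miss or misapply at least one Himekish change.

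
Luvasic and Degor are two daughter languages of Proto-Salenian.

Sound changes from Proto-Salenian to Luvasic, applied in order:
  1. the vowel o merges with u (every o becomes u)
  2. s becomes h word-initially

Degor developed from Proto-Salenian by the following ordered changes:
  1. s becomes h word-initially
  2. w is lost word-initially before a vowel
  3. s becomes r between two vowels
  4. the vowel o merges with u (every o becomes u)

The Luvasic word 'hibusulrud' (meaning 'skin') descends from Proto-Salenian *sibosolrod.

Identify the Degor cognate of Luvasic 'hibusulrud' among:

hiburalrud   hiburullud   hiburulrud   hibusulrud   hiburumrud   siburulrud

hiburulrud

Degor: *sibosolrod
  sibosolrod → hibosolrod   [debuccalisation]
  hibosolrod (rule 2 does not apply)
  hibosolrod → hiborolrod   [rhotacism]
  hiborolrod → hiburulrud   [vowel merger]
  giving Degor hiburulrud.
Only 'hiburulrud' matches the regular Degor development of *sibosolrod.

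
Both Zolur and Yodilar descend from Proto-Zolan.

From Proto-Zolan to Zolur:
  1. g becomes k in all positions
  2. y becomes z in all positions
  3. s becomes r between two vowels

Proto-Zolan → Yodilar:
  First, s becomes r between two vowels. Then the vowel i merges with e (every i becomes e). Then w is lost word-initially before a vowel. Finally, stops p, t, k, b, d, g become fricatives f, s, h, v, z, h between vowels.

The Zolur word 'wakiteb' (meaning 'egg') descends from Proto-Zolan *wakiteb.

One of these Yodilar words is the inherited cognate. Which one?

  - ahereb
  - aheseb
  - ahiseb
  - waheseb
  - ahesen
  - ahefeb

Yodilar: *wakiteb > waketeb > aketeb > aheseb  (by vowel merger, glide loss, intervocalic lenition)
Among the options, 'aheseb' alone shows every Yodilar change applied in order.

aheseb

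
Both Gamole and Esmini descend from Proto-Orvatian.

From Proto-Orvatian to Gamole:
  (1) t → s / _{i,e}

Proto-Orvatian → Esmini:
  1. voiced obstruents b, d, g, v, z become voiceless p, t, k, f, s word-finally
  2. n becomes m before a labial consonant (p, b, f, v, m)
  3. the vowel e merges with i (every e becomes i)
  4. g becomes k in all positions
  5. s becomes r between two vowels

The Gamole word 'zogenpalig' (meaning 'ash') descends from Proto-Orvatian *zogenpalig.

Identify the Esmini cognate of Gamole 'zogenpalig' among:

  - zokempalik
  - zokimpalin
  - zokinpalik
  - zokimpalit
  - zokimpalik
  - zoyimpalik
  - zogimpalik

zokimpalik

Esmini: *zogenpalig > zogenpalik > zogempalik > zogimpalik > zokimpalik  (by final devoicing, nasal place assimilation, vowel merger, unconditioned shift)
The other candidates each miss or misapply at least one Esmini change.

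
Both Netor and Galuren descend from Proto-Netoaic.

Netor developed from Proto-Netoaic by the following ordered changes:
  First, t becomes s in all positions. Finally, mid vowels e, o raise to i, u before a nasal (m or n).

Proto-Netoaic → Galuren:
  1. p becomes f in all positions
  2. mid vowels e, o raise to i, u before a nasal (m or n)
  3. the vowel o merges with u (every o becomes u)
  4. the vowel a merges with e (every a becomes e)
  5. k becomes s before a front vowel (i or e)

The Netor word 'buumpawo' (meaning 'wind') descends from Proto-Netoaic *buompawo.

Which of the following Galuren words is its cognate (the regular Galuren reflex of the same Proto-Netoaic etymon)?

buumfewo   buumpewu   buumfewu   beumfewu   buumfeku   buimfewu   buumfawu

buumfewu

Galuren: *buompawo > buomfawo > buumfawo > buumfawu > buumfewu  (by unconditioned shift, pre-nasal raising, vowel merger, vowel merger)
Only 'buumfewu' matches the regular Galuren development of *buompawo.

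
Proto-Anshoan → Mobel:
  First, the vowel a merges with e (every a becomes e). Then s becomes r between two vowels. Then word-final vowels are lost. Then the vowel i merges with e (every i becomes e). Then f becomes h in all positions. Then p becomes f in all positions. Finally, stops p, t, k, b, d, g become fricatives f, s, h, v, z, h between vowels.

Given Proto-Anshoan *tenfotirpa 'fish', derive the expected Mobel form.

tenhoserf

Mobel: start from *tenfotirpa.
  rule 1 (vowel merger): tenfotirpa → tenfotirpe
  rule 2: no change — tenfotirpe
  rule 3 (apocope): tenfotirpe → tenfotirp
  rule 4 (vowel merger): tenfotirp → tenfoterp
  rule 5 (unconditioned shift): tenfoterp → tenhoterp
  rule 6 (unconditioned shift): tenhoterp → tenhoterf
  rule 7 (intervocalic lenition): tenhoterf → tenhoserf
  ⇒ Mobel tenhoserf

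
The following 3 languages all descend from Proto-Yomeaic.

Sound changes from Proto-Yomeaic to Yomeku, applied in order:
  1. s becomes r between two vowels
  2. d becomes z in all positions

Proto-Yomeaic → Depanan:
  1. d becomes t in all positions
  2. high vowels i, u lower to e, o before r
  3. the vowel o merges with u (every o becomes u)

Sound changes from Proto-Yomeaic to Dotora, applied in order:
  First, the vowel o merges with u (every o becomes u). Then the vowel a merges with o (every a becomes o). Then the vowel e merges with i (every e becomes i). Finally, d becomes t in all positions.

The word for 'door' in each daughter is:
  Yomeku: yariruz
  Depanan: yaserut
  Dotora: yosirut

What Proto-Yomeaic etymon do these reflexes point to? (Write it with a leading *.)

*yasirud

Position 7: Yomeku has z, Depanan has t, Dotora has t. Taking the neighbouring segments as reconstructed: Yomeku z could go back to *d or *z; Depanan t could go back to *t or *d; Dotora t could go back to *t or *d — the one source consistent with every daughter is *d.
Position 4: Yomeku has i, Depanan has e, Dotora has i. Yomeku preserves i here (none of its changes turn any other segment into i), so the proto-segment is *i.
Verify the candidate proto-form against each daughter:
Yomeku: start from *yasirud.
  rule 1 (rhotacism): yasirud → yarirud
  rule 2 (unconditioned shift): yarirud → yariruz
  ⇒ Yomeku yariruz
Depanan: start from *yasirud.
  rule 1 (unconditioned shift): yasirud → yasirut
  rule 2 (pre-rhotic lowering): yasirut → yaserut
  rule 3: no change — yaserut
  ⇒ Depanan yaserut
Dotora: *yasirud > yosirud > yosirut  (by vowel merger, unconditioned shift)
Only *yasirud yields all of Yomeku yariruz, Depanan yaserut, Dotora yosirut.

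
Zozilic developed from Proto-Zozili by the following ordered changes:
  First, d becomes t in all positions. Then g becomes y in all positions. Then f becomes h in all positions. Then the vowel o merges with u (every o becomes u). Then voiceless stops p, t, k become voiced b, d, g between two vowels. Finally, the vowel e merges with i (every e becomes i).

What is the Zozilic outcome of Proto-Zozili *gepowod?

Zozilic: *gepowod
  gepowod → gepowot   [unconditioned shift]
  gepowot → yepowot   [unconditioned shift]
  yepowot (rule 3 does not apply)
  yepowot → yepuwut   [vowel merger]
  yepuwut → yebuwut   [intervocalic voicing]
  yebuwut → yibuwut   [vowel merger]
  giving Zozilic yibuwut.

yibuwut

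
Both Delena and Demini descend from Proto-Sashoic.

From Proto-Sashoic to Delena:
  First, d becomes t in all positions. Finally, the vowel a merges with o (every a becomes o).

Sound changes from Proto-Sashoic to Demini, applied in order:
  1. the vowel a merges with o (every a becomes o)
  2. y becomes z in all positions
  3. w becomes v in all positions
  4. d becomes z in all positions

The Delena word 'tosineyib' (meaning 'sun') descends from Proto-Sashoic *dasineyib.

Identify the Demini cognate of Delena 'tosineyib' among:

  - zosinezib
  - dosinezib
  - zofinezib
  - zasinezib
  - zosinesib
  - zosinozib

zosinezib

Demini: *dasineyib > dosineyib > dosinezib > zosinezib  (by vowel merger, unconditioned shift, unconditioned shift)
The other candidates each miss or misapply at least one Demini change.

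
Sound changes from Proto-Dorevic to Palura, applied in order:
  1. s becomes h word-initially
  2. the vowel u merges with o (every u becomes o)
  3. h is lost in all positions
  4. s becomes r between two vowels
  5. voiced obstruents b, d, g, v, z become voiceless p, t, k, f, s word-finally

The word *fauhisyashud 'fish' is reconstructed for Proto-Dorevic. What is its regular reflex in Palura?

Palura: *fauhisyashud > faohisyashod > faoisyasod > faoisyarod > faoisyarot  (by vowel merger, h-loss, rhotacism, final devoicing)

faoisyarot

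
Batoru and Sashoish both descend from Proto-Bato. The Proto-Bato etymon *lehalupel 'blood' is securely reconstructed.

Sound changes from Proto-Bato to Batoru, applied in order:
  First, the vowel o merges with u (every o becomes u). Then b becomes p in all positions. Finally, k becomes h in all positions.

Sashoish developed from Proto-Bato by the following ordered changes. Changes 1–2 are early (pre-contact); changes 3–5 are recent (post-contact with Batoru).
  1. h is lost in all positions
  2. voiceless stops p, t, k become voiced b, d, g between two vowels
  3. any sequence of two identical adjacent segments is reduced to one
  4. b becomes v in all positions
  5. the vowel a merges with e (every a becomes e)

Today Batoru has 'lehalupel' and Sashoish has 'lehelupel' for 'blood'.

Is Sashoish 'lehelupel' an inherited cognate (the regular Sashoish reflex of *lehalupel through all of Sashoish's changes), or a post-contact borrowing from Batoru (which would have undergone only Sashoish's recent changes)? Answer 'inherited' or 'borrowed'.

If inherited, *lehalupel would pass through all of Sashoish's changes:
Sashoish: *lehalupel > lealupel > lealubel > lealuvel > leeluvel  (by h-loss, intervocalic voicing, unconditioned shift, vowel merger)
If borrowed from Batoru 'lehalupel' after the early changes, it would undergo only the recent ones:
  rule 3 (degemination): no change (lehalupel)
  rule 4 (unconditioned shift): no change (lehalupel)
  rule 5 (vowel merger): lehalupel → lehelupel
  ⇒ as a loan: lehelupel
Sashoish 'lehelupel' matches the loan outcome 'lehelupel', not the inherited 'leeluvel' — it skipped the early Sashoish changes, so it was borrowed from Batoru.

borrowed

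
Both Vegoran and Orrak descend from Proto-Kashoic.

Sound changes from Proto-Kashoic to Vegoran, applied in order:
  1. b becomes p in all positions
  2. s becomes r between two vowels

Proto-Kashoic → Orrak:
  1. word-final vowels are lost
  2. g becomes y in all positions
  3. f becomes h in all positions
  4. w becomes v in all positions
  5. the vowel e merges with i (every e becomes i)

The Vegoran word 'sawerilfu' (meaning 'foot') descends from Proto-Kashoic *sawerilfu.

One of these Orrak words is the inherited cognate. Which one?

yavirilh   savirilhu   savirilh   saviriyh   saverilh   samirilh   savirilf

savirilh

Orrak: *sawerilfu
  sawerilfu → sawerilf   [apocope]
  sawerilf (rule 2 does not apply)
  sawerilf → sawerilh   [unconditioned shift]
  sawerilh → saverilh   [unconditioned shift]
  saverilh → savirilh   [vowel merger]
  giving Orrak savirilh.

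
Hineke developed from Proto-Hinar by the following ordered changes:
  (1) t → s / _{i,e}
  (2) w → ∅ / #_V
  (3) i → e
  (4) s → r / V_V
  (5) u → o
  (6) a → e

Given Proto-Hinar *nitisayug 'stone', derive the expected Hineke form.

Hineke: start from *nitisayug.
  rule 1 (palatalisation): nitisayug → nisisayug
  rule 2: no change — nisisayug
  rule 3 (vowel merger): nisisayug → nesesayug
  rule 4 (rhotacism): nesesayug → nererayug
  rule 5 (vowel merger): nererayug → nererayog
  rule 6 (vowel merger): nererayog → nerereyog
  ⇒ Hineke nerereyog

nerereyog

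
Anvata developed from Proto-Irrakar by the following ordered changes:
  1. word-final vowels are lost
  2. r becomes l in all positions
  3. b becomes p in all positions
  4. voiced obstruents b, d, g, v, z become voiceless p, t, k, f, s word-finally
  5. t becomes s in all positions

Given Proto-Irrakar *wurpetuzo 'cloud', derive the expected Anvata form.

wulpesus

Anvata: *wurpetuzo
  wurpetuzo → wurpetuz   [apocope]
  wurpetuz → wulpetuz   [unconditioned shift]
  wulpetuz (rule 3 does not apply)
  wulpetuz → wulpetus   [final devoicing]
  wulpetus → wulpesus   [unconditioned shift]
  giving Anvata wulpesus.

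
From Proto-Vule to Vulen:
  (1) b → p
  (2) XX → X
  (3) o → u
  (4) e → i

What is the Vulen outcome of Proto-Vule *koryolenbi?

Vulen: *koryolenbi > koryolenpi > kuryulenpi > kuryulinpi  (by unconditioned shift, vowel merger, vowel merger)

kuryulinpi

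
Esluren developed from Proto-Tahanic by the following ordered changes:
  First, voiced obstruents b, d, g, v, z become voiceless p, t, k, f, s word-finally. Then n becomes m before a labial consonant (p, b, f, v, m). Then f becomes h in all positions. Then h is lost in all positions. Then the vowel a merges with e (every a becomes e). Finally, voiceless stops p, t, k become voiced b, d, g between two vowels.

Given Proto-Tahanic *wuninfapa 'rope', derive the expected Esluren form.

wunimebe

Esluren: *wuninfapa > wunimfapa > wunimhapa > wunimapa > wunimepe > wunimebe  (by nasal place assimilation, unconditioned shift, h-loss, vowel merger, intervocalic voicing)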